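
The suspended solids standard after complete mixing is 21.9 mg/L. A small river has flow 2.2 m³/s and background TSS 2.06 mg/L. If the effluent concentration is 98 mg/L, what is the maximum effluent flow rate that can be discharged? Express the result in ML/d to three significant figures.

Mass balance at complete mixing: C_std·(Q_w + Q_r) = Q_w·C_e + Q_r·C_b.
Rearranging, Q_w = Q_r·(C_std − C_b)/(C_e − C_std) = 2.2·(21.9 − 2.06) / (98 − 21.9) = 0.5736 m³/s.
= 49.56 ML/d.

49.6 ML/d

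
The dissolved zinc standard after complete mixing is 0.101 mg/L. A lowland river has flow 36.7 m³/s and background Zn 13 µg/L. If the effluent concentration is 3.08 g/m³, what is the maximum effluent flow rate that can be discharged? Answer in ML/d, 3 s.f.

93.7 ML/d

13 µg/L = 0.013 mg/L.
Mass balance at complete mixing: C_std·(Q_w + Q_r) = Q_w·C_e + Q_r·C_b.
Rearranging, Q_w = Q_r·(C_std − C_b)/(C_e − C_std) = 36.7·(0.101 − 0.013) / (3.08 − 0.101) = 1.084 m³/s.
= 93.67 ML/d.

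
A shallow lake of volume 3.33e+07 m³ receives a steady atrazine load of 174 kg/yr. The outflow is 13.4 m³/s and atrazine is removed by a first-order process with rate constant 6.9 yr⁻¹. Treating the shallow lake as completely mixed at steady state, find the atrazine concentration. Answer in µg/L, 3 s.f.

0.267 µg/L

Outflow Q = 13.4 m³/s × 3.156e+07 s/yr = 4.229e+08 m³/yr.
Steady-state CSTR mass balance: W = Q·C + k·V·C, so C = W/(Q + kV).
Q + kV = 4.229e+08 + 6.9·3.33e+07 = 6.526e+08 m³/yr.
C = 174/6.526e+08 = 2.666e-07 kg/m³ = 0.0002666 mg/L = 0.2666 µg/L.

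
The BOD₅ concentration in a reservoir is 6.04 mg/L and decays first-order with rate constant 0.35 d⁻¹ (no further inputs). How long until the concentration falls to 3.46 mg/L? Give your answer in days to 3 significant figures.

t = ln(C₀/C)/k = ln(6.04/3.46)/0.35 = 0.5571/0.35 = 1.592 d.

1.59 d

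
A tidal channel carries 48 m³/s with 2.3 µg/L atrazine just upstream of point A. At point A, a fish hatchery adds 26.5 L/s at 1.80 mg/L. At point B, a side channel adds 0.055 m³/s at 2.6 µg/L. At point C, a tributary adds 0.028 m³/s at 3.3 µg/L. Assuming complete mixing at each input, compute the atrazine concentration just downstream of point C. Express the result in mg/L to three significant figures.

2.3 µg/L = 0.0023 mg/L.
26.5 L/s = 0.0265 m³/s.
After input A: C = (48·0.0023 + 0.0265·1.8) / 48.03 = 0.003292 mg/L.
2.6 µg/L = 0.0026 mg/L.
After input B: C = (48.03·0.003292 + 0.055·0.0026) / 48.08 = 0.003291 mg/L.
3.3 µg/L = 0.0033 mg/L.
After input C: C = (48.08·0.003291 + 0.028·0.0033) / 48.11 = 0.003291 mg/L.

0.00329 mg/L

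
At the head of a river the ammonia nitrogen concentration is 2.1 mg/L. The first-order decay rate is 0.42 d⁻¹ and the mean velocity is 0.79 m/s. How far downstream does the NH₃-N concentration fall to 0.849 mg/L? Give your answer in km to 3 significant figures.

147 km

From C = C₀·e^(−kt), t = ln(C₀/C)/k = ln(2.1/0.849)/0.42 = 0.9056/0.42 = 2.156 d.
Distance = v·t = 0.79 m/s × 1.863e+05 s = 1.472e+05 m = 147.2 km.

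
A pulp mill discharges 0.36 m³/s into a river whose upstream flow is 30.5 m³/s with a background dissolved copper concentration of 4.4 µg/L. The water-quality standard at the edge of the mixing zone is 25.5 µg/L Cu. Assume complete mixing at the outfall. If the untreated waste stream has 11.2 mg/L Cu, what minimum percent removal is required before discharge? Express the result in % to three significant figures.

83.8 %

4.4 µg/L = 0.0044 mg/L.
25.5 µg/L = 0.0255 mg/L.
Mass balance: 0.0255·30.86 = 0.36·Cₑ + 30.5·0.0044.
Cₑ = (0.7869 − 0.1342) / 0.36 = 1.813 mg/L.
Required removal = 1 − 1.813/11.2 = 83.81 %.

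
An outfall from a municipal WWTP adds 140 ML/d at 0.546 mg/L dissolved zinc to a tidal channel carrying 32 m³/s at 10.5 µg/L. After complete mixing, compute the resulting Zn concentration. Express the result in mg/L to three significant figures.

0.0363 mg/L

140 ML/d = 1.62 m³/s.
10.5 µg/L = 0.0105 mg/L.
Conservation of mass across the mixing zone: C = (1.62·0.546 + 32·0.0105) / (1.62 + 32) = 1.221/33.62 = 0.03631 mg/L.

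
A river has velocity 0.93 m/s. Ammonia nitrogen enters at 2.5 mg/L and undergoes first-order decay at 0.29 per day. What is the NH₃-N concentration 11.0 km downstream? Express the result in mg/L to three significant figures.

Travel time t = 11.0 km / 0.93 m/s = 1.1e+04/0.93 = 1.183e+04 s = 0.1369 d.
First-order decay: C = 2.5·exp(−0.29·0.1369) = 2.5·0.9611 = 2.403 mg/L.

2.40 mg/L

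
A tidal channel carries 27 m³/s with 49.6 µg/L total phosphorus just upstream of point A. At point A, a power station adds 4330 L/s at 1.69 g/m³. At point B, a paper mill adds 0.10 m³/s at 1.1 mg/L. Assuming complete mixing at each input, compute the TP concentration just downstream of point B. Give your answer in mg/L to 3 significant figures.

0.279 mg/L

49.6 µg/L = 0.0496 mg/L.
4330 L/s = 4.33 m³/s.
After input A: C = (27·0.0496 + 4.33·1.69) / 31.33 = 0.2763 mg/L.
After input B: C = (31.33·0.2763 + 0.1·1.1) / 31.43 = 0.2789 mg/L.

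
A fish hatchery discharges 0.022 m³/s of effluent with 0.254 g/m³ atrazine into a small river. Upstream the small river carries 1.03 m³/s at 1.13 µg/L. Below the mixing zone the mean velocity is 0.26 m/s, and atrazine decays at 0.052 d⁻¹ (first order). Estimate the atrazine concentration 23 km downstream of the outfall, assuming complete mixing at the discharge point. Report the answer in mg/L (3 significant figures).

1.13 µg/L = 0.00113 mg/L.
After complete mixing, C₀ = (0.022·0.254 + 1.03·0.00113) / 1.052 = 0.006418 mg/L.
Travel time t = 2.3e+04 m / 0.26 m/s = 8.846e+04 s = 1.024 d.
C = 0.006418·exp(−0.052·1.024) = 0.006418·0.9482 = 0.006085 mg/L.

0.00609 mg/L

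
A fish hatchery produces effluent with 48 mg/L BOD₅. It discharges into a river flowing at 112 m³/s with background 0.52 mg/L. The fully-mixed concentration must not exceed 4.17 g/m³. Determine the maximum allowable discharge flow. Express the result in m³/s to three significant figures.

9.33 m³/s

Mass balance at complete mixing: C_std·(Q_w + Q_r) = Q_w·C_e + Q_r·C_b.
Rearranging, Q_w = Q_r·(C_std − C_b)/(C_e − C_std) = 112·(4.17 − 0.52) / (48 − 4.17) = 9.327 m³/s.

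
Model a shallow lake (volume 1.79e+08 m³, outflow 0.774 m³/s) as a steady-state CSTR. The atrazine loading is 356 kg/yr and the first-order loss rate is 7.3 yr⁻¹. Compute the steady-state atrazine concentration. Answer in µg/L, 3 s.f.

0.267 µg/L

Outflow Q = 0.774 m³/s × 3.156e+07 s/yr = 2.443e+07 m³/yr.
Steady-state CSTR mass balance: W = Q·C + k·V·C, so C = W/(Q + kV).
Q + kV = 2.443e+07 + 7.3·1.79e+08 = 1.331e+09 m³/yr.
C = 356/1.331e+09 = 2.674e-07 kg/m³ = 0.0002674 mg/L = 0.2674 µg/L.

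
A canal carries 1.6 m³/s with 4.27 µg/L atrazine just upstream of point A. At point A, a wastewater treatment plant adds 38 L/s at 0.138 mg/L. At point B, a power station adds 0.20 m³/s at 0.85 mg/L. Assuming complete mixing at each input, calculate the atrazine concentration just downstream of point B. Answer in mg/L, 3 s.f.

0.0991 mg/L

4.27 µg/L = 0.00427 mg/L.
38 L/s = 0.038 m³/s.
After input A: C = (1.6·0.00427 + 0.038·0.138) / 1.638 = 0.007372 mg/L.
After input B: C = (1.638·0.007372 + 0.2·0.85) / 1.838 = 0.09906 mg/L.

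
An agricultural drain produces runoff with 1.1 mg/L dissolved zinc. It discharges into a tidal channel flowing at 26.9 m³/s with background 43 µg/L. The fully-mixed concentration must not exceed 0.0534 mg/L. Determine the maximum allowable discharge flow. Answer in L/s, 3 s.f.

43 µg/L = 0.043 mg/L.
Mass balance at complete mixing: C_std·(Q_w + Q_r) = Q_w·C_e + Q_r·C_b.
Rearranging, Q_w = Q_r·(C_std − C_b)/(C_e − C_std) = 26.9·(0.0534 − 0.043) / (1.1 − 0.0534) = 0.2673 m³/s.
= 267.3 L/s.

267 L/s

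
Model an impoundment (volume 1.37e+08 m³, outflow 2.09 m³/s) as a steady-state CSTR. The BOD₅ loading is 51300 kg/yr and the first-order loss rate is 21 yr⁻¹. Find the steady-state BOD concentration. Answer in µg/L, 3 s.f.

17.4 µg/L

Outflow Q = 2.09 m³/s × 3.156e+07 s/yr = 6.596e+07 m³/yr.
Steady-state CSTR mass balance: W = Q·C + k·V·C, so C = W/(Q + kV).
Q + kV = 6.596e+07 + 21·1.37e+08 = 2.943e+09 m³/yr.
C = 51300/2.943e+09 = 1.743e-05 kg/m³ = 0.01743 mg/L = 17.43 µg/L.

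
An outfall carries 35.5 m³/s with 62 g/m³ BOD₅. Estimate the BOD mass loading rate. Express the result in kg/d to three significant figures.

Mass flux = Q·C = 35.5 m³/s × 62 g/m³ = 2201 g/s.
= 2201 g/s × 86.4 = 1.902e+05 kg/d.

190000 kg/d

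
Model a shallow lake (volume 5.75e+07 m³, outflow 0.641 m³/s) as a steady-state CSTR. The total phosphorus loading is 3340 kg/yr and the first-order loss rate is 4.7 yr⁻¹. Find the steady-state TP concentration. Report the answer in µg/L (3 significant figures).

11.5 µg/L

Outflow Q = 0.641 m³/s × 3.156e+07 s/yr = 2.023e+07 m³/yr.
Steady-state CSTR mass balance: W = Q·C + k·V·C, so C = W/(Q + kV).
Q + kV = 2.023e+07 + 4.7·5.75e+07 = 2.905e+08 m³/yr.
C = 3340/2.905e+08 = 1.15e-05 kg/m³ = 0.0115 mg/L = 11.5 µg/L.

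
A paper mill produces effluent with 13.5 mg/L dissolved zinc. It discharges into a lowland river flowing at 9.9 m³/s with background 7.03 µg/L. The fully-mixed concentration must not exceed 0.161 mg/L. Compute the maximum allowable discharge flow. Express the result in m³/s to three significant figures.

0.114 m³/s

7.03 µg/L = 0.00703 mg/L.
Mass balance at complete mixing: C_std·(Q_w + Q_r) = Q_w·C_e + Q_r·C_b.
Rearranging, Q_w = Q_r·(C_std − C_b)/(C_e − C_std) = 9.9·(0.161 − 0.00703) / (13.5 − 0.161) = 0.1143 m³/s.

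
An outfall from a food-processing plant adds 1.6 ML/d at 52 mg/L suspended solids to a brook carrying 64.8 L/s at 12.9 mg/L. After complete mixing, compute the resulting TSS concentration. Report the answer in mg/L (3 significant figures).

1.6 ML/d = 0.01852 m³/s.
64.8 L/s = 0.0648 m³/s.
Flow-weighted mixing gives C = (0.01852·52 + 0.0648·12.9) / (0.01852 + 0.0648) = 1.799/0.08332 = 21.59 mg/L.

21.6 mg/L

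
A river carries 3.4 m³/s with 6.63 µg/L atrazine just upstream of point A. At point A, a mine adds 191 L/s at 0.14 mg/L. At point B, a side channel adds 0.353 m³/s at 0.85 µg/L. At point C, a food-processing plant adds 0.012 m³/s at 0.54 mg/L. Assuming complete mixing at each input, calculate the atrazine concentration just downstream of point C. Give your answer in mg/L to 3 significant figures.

6.63 µg/L = 0.00663 mg/L.
191 L/s = 0.191 m³/s.
After input A: C = (3.4·0.00663 + 0.191·0.14) / 3.591 = 0.01372 mg/L.
0.85 µg/L = 0.00085 mg/L.
After input B: C = (3.591·0.01372 + 0.353·0.00085) / 3.944 = 0.01257 mg/L.
After input C: C = (3.944·0.01257 + 0.012·0.54) / 3.956 = 0.01417 mg/L.

0.0142 mg/L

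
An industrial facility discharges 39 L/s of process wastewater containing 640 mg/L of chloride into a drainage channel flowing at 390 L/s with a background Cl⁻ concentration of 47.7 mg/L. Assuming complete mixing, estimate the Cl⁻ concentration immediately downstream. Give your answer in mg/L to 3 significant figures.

102 mg/L

39 L/s = 0.039 m³/s.
390 L/s = 0.39 m³/s.
Conservation of mass across the mixing zone: C = (0.039·640 + 0.39·47.7) / (0.039 + 0.39) = 43.56/0.429 = 101.5 mg/L.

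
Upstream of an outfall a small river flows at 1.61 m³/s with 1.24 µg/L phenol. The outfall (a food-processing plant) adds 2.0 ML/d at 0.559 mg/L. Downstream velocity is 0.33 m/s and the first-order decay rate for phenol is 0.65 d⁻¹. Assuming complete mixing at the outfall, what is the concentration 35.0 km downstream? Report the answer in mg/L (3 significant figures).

0.00412 mg/L

2.0 ML/d = 0.02315 m³/s.
1.24 µg/L = 0.00124 mg/L.
After complete mixing, C₀ = (0.02315·0.559 + 1.61·0.00124) / 1.633 = 0.009146 mg/L.
Travel time t = 3.5e+04 m / 0.33 m/s = 1.061e+05 s = 1.228 d.
C = 0.009146·exp(−0.65·1.228) = 0.009146·0.4503 = 0.004118 mg/L.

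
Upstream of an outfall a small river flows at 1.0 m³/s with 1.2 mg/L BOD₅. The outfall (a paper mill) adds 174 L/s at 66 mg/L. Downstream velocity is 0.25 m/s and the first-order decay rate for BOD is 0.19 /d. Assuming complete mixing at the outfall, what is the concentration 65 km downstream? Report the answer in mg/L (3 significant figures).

6.10 mg/L

174 L/s = 0.174 m³/s.
After complete mixing, C₀ = (0.174·66 + 1·1.2) / 1.174 = 10.8 mg/L.
Travel time t = 6.5e+04 m / 0.25 m/s = 2.6e+05 s = 3.009 d.
C = 10.8·exp(−0.19·3.009) = 10.8·0.5645 = 6.099 mg/L.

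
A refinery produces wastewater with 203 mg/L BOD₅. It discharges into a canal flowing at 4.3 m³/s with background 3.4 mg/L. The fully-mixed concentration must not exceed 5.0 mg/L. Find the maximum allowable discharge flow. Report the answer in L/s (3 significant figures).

Mass balance at complete mixing: C_std·(Q_w + Q_r) = Q_w·C_e + Q_r·C_b.
Rearranging, Q_w = Q_r·(C_std − C_b)/(C_e − C_std) = 4.3·(5 − 3.4) / (203 − 5) = 0.03475 m³/s.
= 34.75 L/s.

34.7 L/s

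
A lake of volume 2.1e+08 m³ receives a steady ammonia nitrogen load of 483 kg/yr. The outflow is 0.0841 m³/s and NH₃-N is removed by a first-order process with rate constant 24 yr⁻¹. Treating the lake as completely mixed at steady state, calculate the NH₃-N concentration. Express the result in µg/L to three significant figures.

Outflow Q = 0.0841 m³/s × 3.156e+07 s/yr = 2.654e+06 m³/yr.
Steady-state CSTR mass balance: W = Q·C + k·V·C, so C = W/(Q + kV).
Q + kV = 2.654e+06 + 24·2.1e+08 = 5.043e+09 m³/yr.
C = 483/5.043e+09 = 9.578e-08 kg/m³ = 9.578e-05 mg/L = 0.09578 µg/L.

0.0958 µg/L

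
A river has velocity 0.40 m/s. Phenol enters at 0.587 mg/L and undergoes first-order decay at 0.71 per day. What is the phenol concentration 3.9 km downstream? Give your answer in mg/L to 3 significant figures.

0.542 mg/L

Travel time t = 3.9 km / 0.40 m/s = 3900/0.40 = 9750 s = 0.1128 d.
First-order decay: C = 0.587·exp(−0.71·0.1128) = 0.587·0.923 = 0.5418 mg/L.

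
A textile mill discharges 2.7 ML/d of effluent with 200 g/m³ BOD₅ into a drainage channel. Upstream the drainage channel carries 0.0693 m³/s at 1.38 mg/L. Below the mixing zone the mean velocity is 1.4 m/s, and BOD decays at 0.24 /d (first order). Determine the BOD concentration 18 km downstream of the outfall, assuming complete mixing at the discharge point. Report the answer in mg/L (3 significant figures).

2.7 ML/d = 0.03125 m³/s.
After complete mixing, C₀ = (0.03125·200 + 0.0693·1.38) / 0.1006 = 63.11 mg/L.
Travel time t = 1.8e+04 m / 1.4 m/s = 1.286e+04 s = 0.1488 d.
C = 63.11·exp(−0.24·0.1488) = 63.11·0.9649 = 60.9 mg/L.

60.9 mg/L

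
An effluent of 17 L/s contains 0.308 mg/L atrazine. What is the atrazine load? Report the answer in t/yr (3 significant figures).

17 L/s = 0.017 m³/s.
Mass flux = Q·C = 0.017 m³/s × 0.308 g/m³ = 0.005236 g/s.
= 0.005236 g/s × 31.56 = 0.1652 t/yr.

0.165 t/yr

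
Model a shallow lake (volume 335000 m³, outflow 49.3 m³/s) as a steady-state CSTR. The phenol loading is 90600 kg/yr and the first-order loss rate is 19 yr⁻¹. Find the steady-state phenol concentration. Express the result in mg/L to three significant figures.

Outflow Q = 49.3 m³/s × 3.156e+07 s/yr = 1.556e+09 m³/yr.
Steady-state CSTR mass balance: W = Q·C + k·V·C, so C = W/(Q + kV).
Q + kV = 1.556e+09 + 19·335000 = 1.562e+09 m³/yr.
C = 90600/1.562e+09 = 5.8e-05 kg/m³ = 0.058 mg/L.

0.0580 mg/L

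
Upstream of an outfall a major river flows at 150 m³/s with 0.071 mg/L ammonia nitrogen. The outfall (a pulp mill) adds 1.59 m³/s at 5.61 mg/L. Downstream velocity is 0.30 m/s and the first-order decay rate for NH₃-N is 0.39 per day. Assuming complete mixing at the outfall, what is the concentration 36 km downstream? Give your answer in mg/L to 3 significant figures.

0.0751 mg/L

After complete mixing, C₀ = (1.59·5.61 + 150·0.071) / 151.6 = 0.1291 mg/L.
Travel time t = 3.6e+04 m / 0.30 m/s = 1.2e+05 s = 1.389 d.
C = 0.1291·exp(−0.39·1.389) = 0.1291·0.5818 = 0.07511 mg/L.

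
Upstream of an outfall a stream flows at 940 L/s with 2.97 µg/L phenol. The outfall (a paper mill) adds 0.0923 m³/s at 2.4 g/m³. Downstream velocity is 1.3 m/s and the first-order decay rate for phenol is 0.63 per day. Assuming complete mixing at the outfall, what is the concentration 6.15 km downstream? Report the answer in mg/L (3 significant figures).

0.210 mg/L

940 L/s = 0.94 m³/s.
2.97 µg/L = 0.00297 mg/L.
After complete mixing, C₀ = (0.0923·2.4 + 0.94·0.00297) / 1.032 = 0.2173 mg/L.
Travel time t = 6150 m / 1.3 m/s = 4731 s = 0.05475 d.
C = 0.2173·exp(−0.63·0.05475) = 0.2173·0.9661 = 0.2099 mg/L.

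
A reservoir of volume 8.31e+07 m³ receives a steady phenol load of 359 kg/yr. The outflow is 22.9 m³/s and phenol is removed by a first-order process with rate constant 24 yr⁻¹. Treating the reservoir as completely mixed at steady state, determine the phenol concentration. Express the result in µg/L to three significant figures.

Outflow Q = 22.9 m³/s × 3.156e+07 s/yr = 7.227e+08 m³/yr.
Steady-state CSTR mass balance: W = Q·C + k·V·C, so C = W/(Q + kV).
Q + kV = 7.227e+08 + 24·8.31e+07 = 2.717e+09 m³/yr.
C = 359/2.717e+09 = 1.321e-07 kg/m³ = 0.0001321 mg/L = 0.1321 µg/L.

0.132 µg/L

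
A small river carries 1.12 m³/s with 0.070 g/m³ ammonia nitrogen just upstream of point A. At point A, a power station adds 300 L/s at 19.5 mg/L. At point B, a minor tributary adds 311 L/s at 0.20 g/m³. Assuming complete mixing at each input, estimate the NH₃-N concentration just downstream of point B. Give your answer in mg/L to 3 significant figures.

300 L/s = 0.3 m³/s.
After input A: C = (1.12·0.07 + 0.3·19.5) / 1.42 = 4.175 mg/L.
311 L/s = 0.311 m³/s.
After input B: C = (1.42·4.175 + 0.311·0.2) / 1.731 = 3.461 mg/L.

3.46 mg/L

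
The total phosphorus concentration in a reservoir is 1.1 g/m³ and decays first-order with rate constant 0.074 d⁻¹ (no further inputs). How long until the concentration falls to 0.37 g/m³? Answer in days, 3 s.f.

t = ln(C₀/C)/k = ln(1.1/0.37)/0.074 = 1.09/0.074 = 14.72 d.

14.7 d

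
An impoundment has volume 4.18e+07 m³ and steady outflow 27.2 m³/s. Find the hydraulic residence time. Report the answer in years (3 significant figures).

0.0487 yr

Q = 27.2 m³/s × 3.156e+07 s/yr = 8.584e+08 m³/yr.
Hydraulic residence time τ = V/Q = 4.18e+07/8.584e+08 = 0.0487 yr.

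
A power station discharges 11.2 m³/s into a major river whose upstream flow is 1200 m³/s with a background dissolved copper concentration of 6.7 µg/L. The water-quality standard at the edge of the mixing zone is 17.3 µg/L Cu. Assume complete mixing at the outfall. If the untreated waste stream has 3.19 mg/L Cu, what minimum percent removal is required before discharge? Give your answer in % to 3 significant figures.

6.7 µg/L = 0.0067 mg/L.
17.3 µg/L = 0.0173 mg/L.
Mass balance: 0.0173·1211 = 11.2·Cₑ + 1200·0.0067.
Cₑ = (20.95 − 8.04) / 11.2 = 1.153 mg/L.
Required removal = 1 − 1.153/3.19 = 63.86 %.

63.9 %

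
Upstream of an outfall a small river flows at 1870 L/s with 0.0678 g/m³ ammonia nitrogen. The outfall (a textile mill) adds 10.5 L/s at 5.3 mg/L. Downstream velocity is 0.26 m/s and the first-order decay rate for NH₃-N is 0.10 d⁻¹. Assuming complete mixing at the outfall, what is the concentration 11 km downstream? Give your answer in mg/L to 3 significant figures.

0.0924 mg/L

10.5 L/s = 0.0105 m³/s.
1870 L/s = 1.87 m³/s.
After complete mixing, C₀ = (0.0105·5.3 + 1.87·0.0678) / 1.881 = 0.09701 mg/L.
Travel time t = 1.1e+04 m / 0.26 m/s = 4.231e+04 s = 0.4897 d.
C = 0.09701·exp(−0.10·0.4897) = 0.09701·0.9522 = 0.09238 mg/L.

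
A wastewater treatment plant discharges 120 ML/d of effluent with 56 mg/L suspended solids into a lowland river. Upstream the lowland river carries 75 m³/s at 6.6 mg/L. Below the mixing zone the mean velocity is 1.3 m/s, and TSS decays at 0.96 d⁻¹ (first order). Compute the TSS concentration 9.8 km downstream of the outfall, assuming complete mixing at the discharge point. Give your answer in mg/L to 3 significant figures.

120 ML/d = 1.389 m³/s.
After complete mixing, C₀ = (1.389·56 + 75·6.6) / 76.39 = 7.498 mg/L.
Travel time t = 9800 m / 1.3 m/s = 7538 s = 0.08725 d.
C = 7.498·exp(−0.96·0.08725) = 7.498·0.9197 = 6.896 mg/L.

6.90 mg/L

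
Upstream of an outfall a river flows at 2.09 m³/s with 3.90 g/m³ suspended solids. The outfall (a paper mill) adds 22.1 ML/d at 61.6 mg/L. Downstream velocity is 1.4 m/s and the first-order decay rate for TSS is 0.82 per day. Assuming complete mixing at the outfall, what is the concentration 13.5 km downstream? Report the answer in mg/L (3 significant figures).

9.30 mg/L

22.1 ML/d = 0.2558 m³/s.
After complete mixing, C₀ = (0.2558·61.6 + 2.09·3.9) / 2.346 = 10.19 mg/L.
Travel time t = 1.35e+04 m / 1.4 m/s = 9643 s = 0.1116 d.
C = 10.19·exp(−0.82·0.1116) = 10.19·0.9125 = 9.3 mg/L.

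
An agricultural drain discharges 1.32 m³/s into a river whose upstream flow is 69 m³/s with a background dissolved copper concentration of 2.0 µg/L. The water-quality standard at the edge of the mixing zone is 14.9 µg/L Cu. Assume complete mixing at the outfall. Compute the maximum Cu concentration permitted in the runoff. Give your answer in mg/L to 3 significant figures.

2.0 µg/L = 0.002 mg/L.
14.9 µg/L = 0.0149 mg/L.
Mass balance: 0.0149·70.32 = 1.32·Cₑ + 69·0.002.
Cₑ = (1.048 − 0.138) / 1.32 = 0.6892 mg/L.

0.689 mg/L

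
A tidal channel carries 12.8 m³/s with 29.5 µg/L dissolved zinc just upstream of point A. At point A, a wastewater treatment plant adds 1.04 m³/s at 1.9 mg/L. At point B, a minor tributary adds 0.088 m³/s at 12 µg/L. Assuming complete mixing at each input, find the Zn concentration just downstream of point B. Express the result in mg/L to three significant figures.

0.169 mg/L

29.5 µg/L = 0.0295 mg/L.
After input A: C = (12.8·0.0295 + 1.04·1.9) / 13.84 = 0.1701 mg/L.
12 µg/L = 0.012 mg/L.
After input B: C = (13.84·0.1701 + 0.088·0.012) / 13.93 = 0.1691 mg/L.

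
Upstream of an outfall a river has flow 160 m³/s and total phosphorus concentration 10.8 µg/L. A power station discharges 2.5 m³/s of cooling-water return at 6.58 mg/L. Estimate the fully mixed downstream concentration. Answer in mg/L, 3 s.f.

0.112 mg/L

10.8 µg/L = 0.0108 mg/L.
Conservation of mass across the mixing zone: C = (2.5·6.58 + 160·0.0108) / (2.5 + 160) = 18.18/162.5 = 0.1119 mg/L.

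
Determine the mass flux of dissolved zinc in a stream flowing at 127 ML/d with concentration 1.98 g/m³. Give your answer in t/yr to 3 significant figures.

91.8 t/yr

127 ML/d = 1.47 m³/s.
Mass flux = Q·C = 1.47 m³/s × 1.98 g/m³ = 2.91 g/s.
= 2.91 g/s × 31.56 = 91.85 t/yr.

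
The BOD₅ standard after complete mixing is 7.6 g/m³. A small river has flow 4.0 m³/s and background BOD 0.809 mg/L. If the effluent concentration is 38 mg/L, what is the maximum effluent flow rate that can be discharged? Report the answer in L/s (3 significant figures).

Mass balance at complete mixing: C_std·(Q_w + Q_r) = Q_w·C_e + Q_r·C_b.
Rearranging, Q_w = Q_r·(C_std − C_b)/(C_e − C_std) = 4.0·(7.6 − 0.809) / (38 − 7.6) = 0.8936 m³/s.
= 893.6 L/s.

894 L/s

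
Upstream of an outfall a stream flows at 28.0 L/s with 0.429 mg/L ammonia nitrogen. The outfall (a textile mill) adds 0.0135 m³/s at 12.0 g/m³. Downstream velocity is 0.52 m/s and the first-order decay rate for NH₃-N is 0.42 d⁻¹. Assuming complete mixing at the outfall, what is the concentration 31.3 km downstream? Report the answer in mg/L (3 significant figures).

3.13 mg/L

28.0 L/s = 0.028 m³/s.
After complete mixing, C₀ = (0.0135·12 + 0.028·0.429) / 0.0415 = 4.193 mg/L.
Travel time t = 3.13e+04 m / 0.52 m/s = 6.019e+04 s = 0.6967 d.
C = 4.193·exp(−0.42·0.6967) = 4.193·0.7463 = 3.129 mg/L.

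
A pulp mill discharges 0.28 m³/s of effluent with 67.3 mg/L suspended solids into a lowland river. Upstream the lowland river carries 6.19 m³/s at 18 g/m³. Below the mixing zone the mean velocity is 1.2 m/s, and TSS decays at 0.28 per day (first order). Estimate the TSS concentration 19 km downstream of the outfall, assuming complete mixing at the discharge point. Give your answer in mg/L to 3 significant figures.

After complete mixing, C₀ = (0.28·67.3 + 6.19·18) / 6.47 = 20.13 mg/L.
Travel time t = 1.9e+04 m / 1.2 m/s = 1.583e+04 s = 0.1833 d.
C = 20.13·exp(−0.28·0.1833) = 20.13·0.95 = 19.13 mg/L.

19.1 mg/L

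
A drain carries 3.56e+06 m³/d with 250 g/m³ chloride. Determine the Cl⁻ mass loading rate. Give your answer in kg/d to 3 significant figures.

3.56e+06 m³/d = 41.2 m³/s.
Mass flux = Q·C = 41.2 m³/s × 250 g/m³ = 1.03e+04 g/s.
= 1.03e+04 g/s × 86.4 = 8.9e+05 kg/d.

890000 kg/d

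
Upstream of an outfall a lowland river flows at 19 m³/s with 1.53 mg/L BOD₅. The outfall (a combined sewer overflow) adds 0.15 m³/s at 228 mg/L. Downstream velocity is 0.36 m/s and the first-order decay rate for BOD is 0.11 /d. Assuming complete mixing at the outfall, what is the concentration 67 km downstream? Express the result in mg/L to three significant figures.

After complete mixing, C₀ = (0.15·228 + 19·1.53) / 19.15 = 3.304 mg/L.
Travel time t = 6.7e+04 m / 0.36 m/s = 1.861e+05 s = 2.154 d.
C = 3.304·exp(−0.11·2.154) = 3.304·0.789 = 2.607 mg/L.

2.61 mg/L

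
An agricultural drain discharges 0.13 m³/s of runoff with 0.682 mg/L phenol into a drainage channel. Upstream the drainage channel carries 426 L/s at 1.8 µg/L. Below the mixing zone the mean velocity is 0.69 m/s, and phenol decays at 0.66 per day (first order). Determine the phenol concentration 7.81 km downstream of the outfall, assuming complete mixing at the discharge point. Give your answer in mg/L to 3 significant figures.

0.148 mg/L

426 L/s = 0.426 m³/s.
1.8 µg/L = 0.0018 mg/L.
After complete mixing, C₀ = (0.13·0.682 + 0.426·0.0018) / 0.556 = 0.1608 mg/L.
Travel time t = 7810 m / 0.69 m/s = 1.132e+04 s = 0.131 d.
C = 0.1608·exp(−0.66·0.131) = 0.1608·0.9172 = 0.1475 mg/L.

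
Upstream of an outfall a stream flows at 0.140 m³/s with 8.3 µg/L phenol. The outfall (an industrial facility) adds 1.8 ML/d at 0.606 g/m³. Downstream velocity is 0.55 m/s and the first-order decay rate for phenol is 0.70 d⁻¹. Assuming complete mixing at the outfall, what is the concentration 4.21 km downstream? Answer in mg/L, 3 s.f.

0.0806 mg/L

1.8 ML/d = 0.02083 m³/s.
8.3 µg/L = 0.0083 mg/L.
After complete mixing, C₀ = (0.02083·0.606 + 0.14·0.0083) / 0.1608 = 0.08572 mg/L.
Travel time t = 4210 m / 0.55 m/s = 7655 s = 0.08859 d.
C = 0.08572·exp(−0.70·0.08859) = 0.08572·0.9399 = 0.08057 mg/L.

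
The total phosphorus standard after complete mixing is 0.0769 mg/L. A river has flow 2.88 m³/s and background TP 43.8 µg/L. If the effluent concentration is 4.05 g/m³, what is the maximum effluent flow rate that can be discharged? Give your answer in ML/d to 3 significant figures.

2.07 ML/d

43.8 µg/L = 0.0438 mg/L.
Mass balance at complete mixing: C_std·(Q_w + Q_r) = Q_w·C_e + Q_r·C_b.
Rearranging, Q_w = Q_r·(C_std − C_b)/(C_e − C_std) = 2.88·(0.0769 − 0.0438) / (4.05 − 0.0769) = 0.02399 m³/s.
= 2.073 ML/d.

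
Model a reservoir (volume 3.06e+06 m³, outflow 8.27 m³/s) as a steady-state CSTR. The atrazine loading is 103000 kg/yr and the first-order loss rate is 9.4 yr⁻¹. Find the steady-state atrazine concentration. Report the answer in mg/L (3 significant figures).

Outflow Q = 8.27 m³/s × 3.156e+07 s/yr = 2.61e+08 m³/yr.
Steady-state CSTR mass balance: W = Q·C + k·V·C, so C = W/(Q + kV).
Q + kV = 2.61e+08 + 9.4·3.06e+06 = 2.897e+08 m³/yr.
C = 103000/2.897e+08 = 0.0003555 kg/m³ = 0.3555 mg/L.

0.355 mg/L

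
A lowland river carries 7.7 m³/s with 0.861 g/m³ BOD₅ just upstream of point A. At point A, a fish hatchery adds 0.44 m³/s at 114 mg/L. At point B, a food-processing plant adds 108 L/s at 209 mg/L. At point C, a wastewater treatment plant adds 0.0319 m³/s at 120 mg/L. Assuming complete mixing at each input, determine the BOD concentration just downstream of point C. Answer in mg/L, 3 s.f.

After input A: C = (7.7·0.861 + 0.44·114) / 8.14 = 6.977 mg/L.
108 L/s = 0.108 m³/s.
After input B: C = (8.14·6.977 + 0.108·209) / 8.248 = 9.622 mg/L.
After input C: C = (8.248·9.622 + 0.0319·120) / 8.28 = 10.05 mg/L.

10.0 mg/L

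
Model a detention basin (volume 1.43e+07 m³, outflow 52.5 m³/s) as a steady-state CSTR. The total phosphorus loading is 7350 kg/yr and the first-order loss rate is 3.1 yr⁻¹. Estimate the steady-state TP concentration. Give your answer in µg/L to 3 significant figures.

4.32 µg/L

Outflow Q = 52.5 m³/s × 3.156e+07 s/yr = 1.657e+09 m³/yr.
Steady-state CSTR mass balance: W = Q·C + k·V·C, so C = W/(Q + kV).
Q + kV = 1.657e+09 + 3.1·1.43e+07 = 1.701e+09 m³/yr.
C = 7350/1.701e+09 = 4.321e-06 kg/m³ = 0.004321 mg/L = 4.321 µg/L.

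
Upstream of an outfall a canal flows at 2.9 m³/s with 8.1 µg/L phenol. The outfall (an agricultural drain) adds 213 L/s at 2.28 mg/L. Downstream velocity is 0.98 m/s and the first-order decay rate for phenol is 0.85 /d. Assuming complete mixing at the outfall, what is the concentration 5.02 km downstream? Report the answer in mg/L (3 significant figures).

213 L/s = 0.213 m³/s.
8.1 µg/L = 0.0081 mg/L.
After complete mixing, C₀ = (0.213·2.28 + 2.9·0.0081) / 3.113 = 0.1635 mg/L.
Travel time t = 5020 m / 0.98 m/s = 5122 s = 0.05929 d.
C = 0.1635·exp(−0.85·0.05929) = 0.1635·0.9509 = 0.1555 mg/L.

0.156 mg/L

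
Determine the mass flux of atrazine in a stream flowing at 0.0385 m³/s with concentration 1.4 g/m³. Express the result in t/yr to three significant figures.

1.70 t/yr

Mass flux = Q·C = 0.0385 m³/s × 1.4 g/m³ = 0.0539 g/s.
= 0.0539 g/s × 31.56 = 1.701 t/yr.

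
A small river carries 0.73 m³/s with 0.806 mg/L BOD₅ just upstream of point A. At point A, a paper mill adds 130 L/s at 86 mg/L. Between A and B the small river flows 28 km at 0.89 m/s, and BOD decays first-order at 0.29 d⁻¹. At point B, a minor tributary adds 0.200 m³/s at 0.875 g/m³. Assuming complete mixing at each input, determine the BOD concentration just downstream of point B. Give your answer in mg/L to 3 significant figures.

130 L/s = 0.13 m³/s.
After input A: C = (0.73·0.806 + 0.13·86) / 0.86 = 13.68 mg/L.
Over the 28 km reach to input B (t = 3.146e+04 s = 0.3641 d), decay gives C = 13.68·exp(−0.29·0.3641) = 12.31 mg/L.
After input B: C = (0.86·12.31 + 0.2·0.875) / 1.06 = 10.15 mg/L.

10.2 mg/L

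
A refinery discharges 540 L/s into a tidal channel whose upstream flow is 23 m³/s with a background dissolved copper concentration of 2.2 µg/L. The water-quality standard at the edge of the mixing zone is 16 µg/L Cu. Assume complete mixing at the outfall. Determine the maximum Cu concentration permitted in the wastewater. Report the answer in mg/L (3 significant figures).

0.604 mg/L

540 L/s = 0.54 m³/s.
2.2 µg/L = 0.0022 mg/L.
16 µg/L = 0.016 mg/L.
Mass balance: 0.016·23.54 = 0.54·Cₑ + 23·0.0022.
Cₑ = (0.3766 − 0.0506) / 0.54 = 0.6038 mg/L.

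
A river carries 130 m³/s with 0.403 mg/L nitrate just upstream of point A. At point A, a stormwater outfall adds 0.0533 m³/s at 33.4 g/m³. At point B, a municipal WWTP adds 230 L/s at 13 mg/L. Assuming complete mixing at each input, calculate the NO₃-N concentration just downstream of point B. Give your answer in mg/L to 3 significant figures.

0.439 mg/L

After input A: C = (130·0.403 + 0.0533·33.4) / 130.1 = 0.4165 mg/L.
230 L/s = 0.23 m³/s.
After input B: C = (130.1·0.4165 + 0.23·13) / 130.3 = 0.4387 mg/L.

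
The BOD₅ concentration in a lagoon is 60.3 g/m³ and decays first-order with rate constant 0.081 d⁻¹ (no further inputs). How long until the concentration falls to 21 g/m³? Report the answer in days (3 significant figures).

t = ln(C₀/C)/k = ln(60.3/21)/0.081 = 1.055/0.081 = 13.02 d.

13.0 d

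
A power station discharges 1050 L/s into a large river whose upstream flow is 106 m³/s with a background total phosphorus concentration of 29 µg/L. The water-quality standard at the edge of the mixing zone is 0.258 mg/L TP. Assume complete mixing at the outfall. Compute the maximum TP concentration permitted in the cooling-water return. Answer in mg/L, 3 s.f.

1050 L/s = 1.05 m³/s.
29 µg/L = 0.029 mg/L.
Mass balance: 0.258·107 = 1.05·Cₑ + 106·0.029.
Cₑ = (27.62 − 3.074) / 1.05 = 23.38 mg/L.

23.4 mg/L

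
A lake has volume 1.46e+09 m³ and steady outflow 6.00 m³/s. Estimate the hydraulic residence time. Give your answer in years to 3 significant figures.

7.71 yr

Q = 6.00 m³/s × 3.156e+07 s/yr = 1.893e+08 m³/yr.
Hydraulic residence time τ = V/Q = 1.46e+09/1.893e+08 = 7.711 yr.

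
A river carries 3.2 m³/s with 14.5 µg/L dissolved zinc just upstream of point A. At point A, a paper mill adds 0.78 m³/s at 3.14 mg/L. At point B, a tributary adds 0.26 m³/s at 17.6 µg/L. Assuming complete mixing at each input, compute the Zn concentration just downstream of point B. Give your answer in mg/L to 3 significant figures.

14.5 µg/L = 0.0145 mg/L.
After input A: C = (3.2·0.0145 + 0.78·3.14) / 3.98 = 0.627 mg/L.
17.6 µg/L = 0.0176 mg/L.
After input B: C = (3.98·0.627 + 0.26·0.0176) / 4.24 = 0.5897 mg/L.

0.590 mg/L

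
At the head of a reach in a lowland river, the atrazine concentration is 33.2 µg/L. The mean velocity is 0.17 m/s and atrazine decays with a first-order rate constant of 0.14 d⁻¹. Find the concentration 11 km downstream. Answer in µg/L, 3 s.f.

29.9 µg/L

Travel time t = 11 km / 0.17 m/s = 1.1e+04/0.17 = 6.471e+04 s = 0.7489 d.
First-order decay: C = 33.2·exp(−0.14·0.7489) = 33.2·0.9005 = 29.9 µg/L.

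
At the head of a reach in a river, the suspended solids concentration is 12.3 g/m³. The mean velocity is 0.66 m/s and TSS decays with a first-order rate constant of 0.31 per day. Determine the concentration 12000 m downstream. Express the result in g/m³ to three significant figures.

Travel time t = 12000 m / 0.66 m/s = 1.2e+04/0.66 = 1.818e+04 s = 0.2104 d.
First-order decay: C = 12.3·exp(−0.31·0.2104) = 12.3·0.9368 = 11.52 g/m³.

11.5 g/m³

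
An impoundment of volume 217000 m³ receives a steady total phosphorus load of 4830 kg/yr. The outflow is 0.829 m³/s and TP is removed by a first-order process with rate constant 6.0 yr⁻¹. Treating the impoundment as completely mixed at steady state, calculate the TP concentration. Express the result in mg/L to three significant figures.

0.176 mg/L

Outflow Q = 0.829 m³/s × 3.156e+07 s/yr = 2.616e+07 m³/yr.
Steady-state CSTR mass balance: W = Q·C + k·V·C, so C = W/(Q + kV).
Q + kV = 2.616e+07 + 6.0·217000 = 2.746e+07 m³/yr.
C = 4830/2.746e+07 = 0.0001759 kg/m³ = 0.1759 mg/L.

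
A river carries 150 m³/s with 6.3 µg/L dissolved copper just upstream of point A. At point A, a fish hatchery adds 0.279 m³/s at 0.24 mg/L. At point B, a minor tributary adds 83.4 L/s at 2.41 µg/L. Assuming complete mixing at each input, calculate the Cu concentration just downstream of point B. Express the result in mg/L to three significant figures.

0.00673 mg/L

6.3 µg/L = 0.0063 mg/L.
After input A: C = (150·0.0063 + 0.279·0.24) / 150.3 = 0.006734 mg/L.
83.4 L/s = 0.0834 m³/s.
2.41 µg/L = 0.00241 mg/L.
After input B: C = (150.3·0.006734 + 0.0834·0.00241) / 150.4 = 0.006731 mg/L.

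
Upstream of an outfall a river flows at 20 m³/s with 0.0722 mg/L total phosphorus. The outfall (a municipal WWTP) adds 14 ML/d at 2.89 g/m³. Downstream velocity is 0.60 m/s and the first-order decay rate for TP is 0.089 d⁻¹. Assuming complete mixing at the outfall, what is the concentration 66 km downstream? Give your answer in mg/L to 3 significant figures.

0.0847 mg/L

14 ML/d = 0.162 m³/s.
After complete mixing, C₀ = (0.162·2.89 + 20·0.0722) / 20.16 = 0.09485 mg/L.
Travel time t = 6.6e+04 m / 0.60 m/s = 1.1e+05 s = 1.273 d.
C = 0.09485·exp(−0.089·1.273) = 0.09485·0.8929 = 0.08469 mg/L.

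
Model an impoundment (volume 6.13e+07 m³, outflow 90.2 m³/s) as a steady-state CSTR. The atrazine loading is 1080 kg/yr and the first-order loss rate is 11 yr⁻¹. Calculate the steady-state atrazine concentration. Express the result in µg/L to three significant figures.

Outflow Q = 90.2 m³/s × 3.156e+07 s/yr = 2.846e+09 m³/yr.
Steady-state CSTR mass balance: W = Q·C + k·V·C, so C = W/(Q + kV).
Q + kV = 2.846e+09 + 11·6.13e+07 = 3.521e+09 m³/yr.
C = 1080/3.521e+09 = 3.067e-07 kg/m³ = 0.0003067 mg/L = 0.3067 µg/L.

0.307 µg/L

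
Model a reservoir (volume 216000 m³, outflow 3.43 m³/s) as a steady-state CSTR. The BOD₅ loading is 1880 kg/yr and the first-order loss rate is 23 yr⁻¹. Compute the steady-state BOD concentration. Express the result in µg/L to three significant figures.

16.6 µg/L

Outflow Q = 3.43 m³/s × 3.156e+07 s/yr = 1.082e+08 m³/yr.
Steady-state CSTR mass balance: W = Q·C + k·V·C, so C = W/(Q + kV).
Q + kV = 1.082e+08 + 23·216000 = 1.132e+08 m³/yr.
C = 1880/1.132e+08 = 1.661e-05 kg/m³ = 0.01661 mg/L = 16.61 µg/L.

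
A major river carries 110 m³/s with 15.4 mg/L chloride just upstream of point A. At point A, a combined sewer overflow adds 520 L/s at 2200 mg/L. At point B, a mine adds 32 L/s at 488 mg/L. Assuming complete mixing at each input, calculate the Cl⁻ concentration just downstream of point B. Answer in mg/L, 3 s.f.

25.8 mg/L

520 L/s = 0.52 m³/s.
After input A: C = (110·15.4 + 0.52·2200) / 110.5 = 25.68 mg/L.
32 L/s = 0.032 m³/s.
After input B: C = (110.5·25.68 + 0.032·488) / 110.6 = 25.81 mg/L.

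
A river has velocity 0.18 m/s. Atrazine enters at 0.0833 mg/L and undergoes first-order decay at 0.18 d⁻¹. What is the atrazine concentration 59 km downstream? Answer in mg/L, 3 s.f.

0.0421 mg/L

Travel time t = 59 km / 0.18 m/s = 5.9e+04/0.18 = 3.278e+05 s = 3.794 d.
First-order decay: C = 0.0833·exp(−0.18·3.794) = 0.0833·0.5052 = 0.04208 mg/L.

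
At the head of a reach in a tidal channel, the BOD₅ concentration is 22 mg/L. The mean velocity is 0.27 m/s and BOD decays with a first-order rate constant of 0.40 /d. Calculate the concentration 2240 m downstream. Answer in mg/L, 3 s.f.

Travel time t = 2240 m / 0.27 m/s = 2240/0.27 = 8296 s = 0.09602 d.
First-order decay: C = 22·exp(−0.40·0.09602) = 22·0.9623 = 21.17 mg/L.

21.2 mg/L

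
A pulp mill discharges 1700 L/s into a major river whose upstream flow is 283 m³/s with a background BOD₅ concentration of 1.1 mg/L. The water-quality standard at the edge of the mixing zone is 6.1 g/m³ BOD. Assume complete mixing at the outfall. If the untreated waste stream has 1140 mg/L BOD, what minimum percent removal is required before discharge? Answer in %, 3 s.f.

1700 L/s = 1.7 m³/s.
Mass balance: 6.1·284.7 = 1.7·Cₑ + 283·1.1.
Cₑ = (1737 − 311.3) / 1.7 = 838.5 mg/L.
Required removal = 1 − 838.5/1140 = 26.45 %.

26.5 %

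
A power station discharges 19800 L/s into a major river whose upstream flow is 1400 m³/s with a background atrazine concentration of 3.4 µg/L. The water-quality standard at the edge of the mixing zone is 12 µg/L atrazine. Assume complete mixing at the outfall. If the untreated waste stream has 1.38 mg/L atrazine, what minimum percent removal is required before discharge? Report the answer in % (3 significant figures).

55.1 %

19800 L/s = 19.8 m³/s.
3.4 µg/L = 0.0034 mg/L.
12 µg/L = 0.012 mg/L.
Mass balance: 0.012·1420 = 19.8·Cₑ + 1400·0.0034.
Cₑ = (17.04 − 4.76) / 19.8 = 0.6201 mg/L.
Required removal = 1 − 0.6201/1.38 = 55.07 %.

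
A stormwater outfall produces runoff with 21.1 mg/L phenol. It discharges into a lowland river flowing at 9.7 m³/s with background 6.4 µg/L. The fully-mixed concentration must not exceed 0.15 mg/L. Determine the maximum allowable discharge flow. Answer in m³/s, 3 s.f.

0.0665 m³/s

6.4 µg/L = 0.0064 mg/L.
Mass balance at complete mixing: C_std·(Q_w + Q_r) = Q_w·C_e + Q_r·C_b.
Rearranging, Q_w = Q_r·(C_std − C_b)/(C_e − C_std) = 9.7·(0.15 − 0.0064) / (21.1 − 0.15) = 0.06649 m³/s.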